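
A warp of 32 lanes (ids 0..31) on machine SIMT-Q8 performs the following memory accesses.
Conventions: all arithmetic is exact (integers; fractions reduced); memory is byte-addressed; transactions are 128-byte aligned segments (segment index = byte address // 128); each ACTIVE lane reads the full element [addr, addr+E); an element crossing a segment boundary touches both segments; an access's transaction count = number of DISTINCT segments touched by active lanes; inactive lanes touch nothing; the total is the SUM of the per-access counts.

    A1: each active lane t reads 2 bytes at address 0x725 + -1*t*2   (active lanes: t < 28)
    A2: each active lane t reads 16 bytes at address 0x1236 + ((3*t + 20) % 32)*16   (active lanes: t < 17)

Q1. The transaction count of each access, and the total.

A1: 2 transactions
A2: 5 transactions

Answer: 2,5; total 7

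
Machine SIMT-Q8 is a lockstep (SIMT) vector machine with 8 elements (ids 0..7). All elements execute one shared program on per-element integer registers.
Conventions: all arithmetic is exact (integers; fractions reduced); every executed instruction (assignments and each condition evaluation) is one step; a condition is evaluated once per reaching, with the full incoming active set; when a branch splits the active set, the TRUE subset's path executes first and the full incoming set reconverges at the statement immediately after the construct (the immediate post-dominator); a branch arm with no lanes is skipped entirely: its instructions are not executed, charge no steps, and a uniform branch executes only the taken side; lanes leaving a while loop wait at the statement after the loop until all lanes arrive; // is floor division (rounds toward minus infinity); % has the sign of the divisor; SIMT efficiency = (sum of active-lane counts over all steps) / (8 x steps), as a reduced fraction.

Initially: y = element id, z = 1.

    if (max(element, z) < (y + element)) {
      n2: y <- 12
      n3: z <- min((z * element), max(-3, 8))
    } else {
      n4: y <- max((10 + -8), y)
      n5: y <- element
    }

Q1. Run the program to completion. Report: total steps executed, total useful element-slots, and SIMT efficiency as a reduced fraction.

Answer: 5 steps, 24 useful, 3/5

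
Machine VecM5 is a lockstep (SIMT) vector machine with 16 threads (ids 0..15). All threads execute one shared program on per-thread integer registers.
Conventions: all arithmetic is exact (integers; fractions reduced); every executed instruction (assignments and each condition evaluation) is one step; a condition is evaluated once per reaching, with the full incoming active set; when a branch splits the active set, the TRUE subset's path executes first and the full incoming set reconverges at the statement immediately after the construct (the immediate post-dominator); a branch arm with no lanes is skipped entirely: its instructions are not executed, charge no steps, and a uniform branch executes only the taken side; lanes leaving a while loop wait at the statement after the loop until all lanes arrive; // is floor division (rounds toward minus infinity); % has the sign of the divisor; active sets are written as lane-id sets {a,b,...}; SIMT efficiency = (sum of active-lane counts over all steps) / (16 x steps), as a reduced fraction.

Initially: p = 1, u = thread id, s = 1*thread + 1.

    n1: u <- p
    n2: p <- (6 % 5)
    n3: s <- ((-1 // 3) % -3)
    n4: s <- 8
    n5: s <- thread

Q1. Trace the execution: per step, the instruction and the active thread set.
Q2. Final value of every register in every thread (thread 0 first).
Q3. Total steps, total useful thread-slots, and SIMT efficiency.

step 0: u <- p                       {0,1,2,3,4,5,6,7,8,9,10,11,12,13,14,15}
step 1: p <- (6 % 5)                 {0,1,2,3,4,5,6,7,8,9,10,11,12,13,14,15}
step 2: s <- ((-1 // 3) % -3)        {0,1,2,3,4,5,6,7,8,9,10,11,12,13,14,15}
step 3: s <- 8                       {0,1,2,3,4,5,6,7,8,9,10,11,12,13,14,15}
step 4: s <- thread                  {0,1,2,3,4,5,6,7,8,9,10,11,12,13,14,15}

Answer: 5 steps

p: 1,1,1,1,1,1,1,1,1,1,1,1,1,1,1,1
u: 1,1,1,1,1,1,1,1,1,1,1,1,1,1,1,1
s: 0,1,2,3,4,5,6,7,8,9,10,11,12,13,14,15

steps = 5; useful = 80; efficiency = 80/80 = 1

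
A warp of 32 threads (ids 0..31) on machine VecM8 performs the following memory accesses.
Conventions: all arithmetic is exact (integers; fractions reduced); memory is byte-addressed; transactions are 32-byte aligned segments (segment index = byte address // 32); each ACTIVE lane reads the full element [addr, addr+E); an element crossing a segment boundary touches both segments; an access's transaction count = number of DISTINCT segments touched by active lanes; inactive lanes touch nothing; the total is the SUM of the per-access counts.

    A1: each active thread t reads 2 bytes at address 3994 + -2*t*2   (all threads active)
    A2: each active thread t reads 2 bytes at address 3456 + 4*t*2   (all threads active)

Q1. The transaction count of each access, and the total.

A1: 5 transactions
A2: 8 transactions

Answer: 5,8; total 13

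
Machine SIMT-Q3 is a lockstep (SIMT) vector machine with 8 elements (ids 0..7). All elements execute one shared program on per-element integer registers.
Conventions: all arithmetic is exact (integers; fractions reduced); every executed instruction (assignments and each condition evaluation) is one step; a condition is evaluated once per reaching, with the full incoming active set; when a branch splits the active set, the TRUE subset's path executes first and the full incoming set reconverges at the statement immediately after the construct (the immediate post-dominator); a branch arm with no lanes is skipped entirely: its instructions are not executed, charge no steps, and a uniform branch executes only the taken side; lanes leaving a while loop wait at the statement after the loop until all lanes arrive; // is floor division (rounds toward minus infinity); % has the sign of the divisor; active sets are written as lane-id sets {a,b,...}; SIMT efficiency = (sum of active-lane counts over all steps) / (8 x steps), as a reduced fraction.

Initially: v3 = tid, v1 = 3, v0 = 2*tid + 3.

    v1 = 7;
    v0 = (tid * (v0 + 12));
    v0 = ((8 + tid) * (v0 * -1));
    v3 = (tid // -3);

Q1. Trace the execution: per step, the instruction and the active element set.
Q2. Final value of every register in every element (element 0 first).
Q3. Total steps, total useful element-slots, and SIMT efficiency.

step 0: v1 <- 7                      {0,1,2,3,4,5,6,7}
step 1: v0 <- (tid * (v0 + 12))      {0,1,2,3,4,5,6,7}
step 2: v0 <- ((8 + tid) * (v0 * -1)) {0,1,2,3,4,5,6,7}
step 3: v3 <- (tid // -3)            {0,1,2,3,4,5,6,7}

Answer: 4 steps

v3: 0,-1,-1,-1,-2,-2,-2,-3
v1: 7,7,7,7,7,7,7,7
v0: 0,-153,-380,-693,-1104,-1625,-2268,-3045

steps = 4; useful = 32; efficiency = 32/32 = 1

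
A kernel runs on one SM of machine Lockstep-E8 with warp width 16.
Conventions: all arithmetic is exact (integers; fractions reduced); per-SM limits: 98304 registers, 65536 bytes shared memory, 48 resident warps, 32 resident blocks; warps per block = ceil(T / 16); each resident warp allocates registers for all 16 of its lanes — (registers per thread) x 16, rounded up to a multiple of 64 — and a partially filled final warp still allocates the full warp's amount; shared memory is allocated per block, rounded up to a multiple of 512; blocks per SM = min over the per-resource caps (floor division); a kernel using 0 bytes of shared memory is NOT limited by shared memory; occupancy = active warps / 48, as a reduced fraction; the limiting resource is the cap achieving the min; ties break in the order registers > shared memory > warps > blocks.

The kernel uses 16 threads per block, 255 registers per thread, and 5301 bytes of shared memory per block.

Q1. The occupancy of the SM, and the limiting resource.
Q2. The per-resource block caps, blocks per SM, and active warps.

Answer: occupancy 11/48, limited by shared memory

registers: 24 blocks
shared memory: 11 blocks
warps: 48 blocks
blocks: 32 blocks

Answer: 11 blocks, 11 active warps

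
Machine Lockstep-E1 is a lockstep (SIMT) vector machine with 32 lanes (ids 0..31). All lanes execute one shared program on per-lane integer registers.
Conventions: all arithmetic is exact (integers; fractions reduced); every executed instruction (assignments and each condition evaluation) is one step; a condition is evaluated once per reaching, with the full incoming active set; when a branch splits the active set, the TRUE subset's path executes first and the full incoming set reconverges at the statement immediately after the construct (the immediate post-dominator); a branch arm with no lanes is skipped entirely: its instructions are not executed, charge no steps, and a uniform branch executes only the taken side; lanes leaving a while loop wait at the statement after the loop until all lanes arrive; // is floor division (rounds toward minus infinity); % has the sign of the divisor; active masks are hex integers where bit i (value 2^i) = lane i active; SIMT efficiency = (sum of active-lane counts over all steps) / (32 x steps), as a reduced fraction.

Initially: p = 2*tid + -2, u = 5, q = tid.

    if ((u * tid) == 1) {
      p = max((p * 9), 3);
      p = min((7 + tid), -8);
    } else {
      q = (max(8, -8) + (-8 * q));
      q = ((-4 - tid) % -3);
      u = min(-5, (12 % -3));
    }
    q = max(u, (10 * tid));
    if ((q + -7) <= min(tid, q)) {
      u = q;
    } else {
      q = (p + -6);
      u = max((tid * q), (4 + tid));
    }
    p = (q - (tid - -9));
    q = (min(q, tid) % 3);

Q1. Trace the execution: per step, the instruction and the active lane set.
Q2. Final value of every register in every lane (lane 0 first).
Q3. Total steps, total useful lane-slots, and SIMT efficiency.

step 0: eval ((u * tid) == 1)        0xffffffff
step 1: q <- (max(8, -8) + (-8 * q)) 0xffffffff
step 2: q <- ((-4 - tid) % -3)       0xffffffff
step 3: u <- min(-5, (12 % -3))      0xffffffff
step 4: q <- max(u, (10 * tid))      0xffffffff
step 5: eval ((q + -7) <= min(tid, q)) 0xffffffff
step 6: u <- q                       0x00000001
step 7: q <- (p + -6)                0xfffffffe
step 8: u <- max((tid * q), (4 + tid)) 0xfffffffe
step 9: p <- (q - (tid - -9))        0xffffffff
step 10: q <- (min(q, tid) % 3)       0xffffffff

Answer: 11 steps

p: -9,-16,-15,-14,-13,-12,-11,-10,-9,-8,-7,-6,-5,-4,-3,-2,-1,0,1,2,3,4,5,6,7,8,9,10,11,12,13,14
u: 0,5,6,7,8,10,24,42,64,90,120,154,192,234,280,330,384,442,504,570,640,714,792,874,960,1050,1144,1242,1344,1450,1560,1674
q: 0,0,2,1,0,2,1,0,2,0,1,2,0,1,2,0,1,2,0,1,2,0,1,2,0,1,2,0,1,2,0,1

steps = 11; useful = 319; efficiency = 319/352 = 29/32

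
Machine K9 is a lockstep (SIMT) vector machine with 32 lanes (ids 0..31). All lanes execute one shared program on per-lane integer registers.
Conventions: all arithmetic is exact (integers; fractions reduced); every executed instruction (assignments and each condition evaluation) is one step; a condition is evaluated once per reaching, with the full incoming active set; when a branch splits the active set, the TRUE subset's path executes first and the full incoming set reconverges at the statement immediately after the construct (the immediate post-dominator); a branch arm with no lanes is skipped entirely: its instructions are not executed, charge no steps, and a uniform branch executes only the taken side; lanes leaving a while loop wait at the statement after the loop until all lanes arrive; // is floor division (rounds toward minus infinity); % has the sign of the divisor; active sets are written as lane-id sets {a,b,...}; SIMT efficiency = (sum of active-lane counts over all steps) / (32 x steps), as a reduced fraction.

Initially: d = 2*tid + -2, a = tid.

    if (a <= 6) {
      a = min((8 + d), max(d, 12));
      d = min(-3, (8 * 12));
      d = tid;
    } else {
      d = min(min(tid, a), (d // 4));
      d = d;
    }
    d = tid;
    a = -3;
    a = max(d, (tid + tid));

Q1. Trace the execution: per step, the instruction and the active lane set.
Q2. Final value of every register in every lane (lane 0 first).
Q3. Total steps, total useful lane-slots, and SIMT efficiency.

step 0: eval (a <= 6)                {0,1,2,3,4,5,6,7,8,9,10,11,12,13,14,15,16,17,18,19,20,21,22,23,24,25,26,27,28,29,30,31}
step 1: a <- min((8 + d), max(d, 12)) {0,1,2,3,4,5,6}
step 2: d <- min(-3, (8 * 12))       {0,1,2,3,4,5,6}
step 3: d <- tid                     {0,1,2,3,4,5,6}
step 4: d <- min(min(tid, a), (d // 4)) {7,8,9,10,11,12,13,14,15,16,17,18,19,20,21,22,23,24,25,26,27,28,29,30,31}
step 5: d <- d                       {7,8,9,10,11,12,13,14,15,16,17,18,19,20,21,22,23,24,25,26,27,28,29,30,31}
step 6: d <- tid                     {0,1,2,3,4,5,6,7,8,9,10,11,12,13,14,15,16,17,18,19,20,21,22,23,24,25,26,27,28,29,30,31}
step 7: a <- -3                      {0,1,2,3,4,5,6,7,8,9,10,11,12,13,14,15,16,17,18,19,20,21,22,23,24,25,26,27,28,29,30,31}
step 8: a <- max(d, (tid + tid))     {0,1,2,3,4,5,6,7,8,9,10,11,12,13,14,15,16,17,18,19,20,21,22,23,24,25,26,27,28,29,30,31}

Answer: 9 steps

d: 0,1,2,3,4,5,6,7,8,9,10,11,12,13,14,15,16,17,18,19,20,21,22,23,24,25,26,27,28,29,30,31
a: 0,2,4,6,8,10,12,14,16,18,20,22,24,26,28,30,32,34,36,38,40,42,44,46,48,50,52,54,56,58,60,62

steps = 9; useful = 199; efficiency = 199/288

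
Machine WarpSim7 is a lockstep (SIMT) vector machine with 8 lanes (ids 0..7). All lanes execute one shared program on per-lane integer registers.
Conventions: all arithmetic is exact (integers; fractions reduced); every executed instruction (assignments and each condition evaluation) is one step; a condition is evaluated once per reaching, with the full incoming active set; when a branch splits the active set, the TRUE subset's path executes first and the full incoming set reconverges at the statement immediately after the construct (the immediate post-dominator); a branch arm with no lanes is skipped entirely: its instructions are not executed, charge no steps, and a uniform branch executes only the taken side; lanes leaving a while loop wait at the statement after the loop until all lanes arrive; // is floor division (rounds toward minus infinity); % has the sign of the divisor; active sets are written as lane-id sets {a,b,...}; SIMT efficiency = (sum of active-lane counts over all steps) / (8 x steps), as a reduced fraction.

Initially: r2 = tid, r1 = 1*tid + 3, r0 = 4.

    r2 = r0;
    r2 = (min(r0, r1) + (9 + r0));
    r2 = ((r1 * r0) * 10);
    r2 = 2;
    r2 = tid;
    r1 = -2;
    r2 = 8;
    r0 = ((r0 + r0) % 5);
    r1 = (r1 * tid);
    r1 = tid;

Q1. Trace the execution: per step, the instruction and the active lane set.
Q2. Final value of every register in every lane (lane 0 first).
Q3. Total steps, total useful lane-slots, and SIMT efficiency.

step 0: r2 <- r0                     {0,1,2,3,4,5,6,7}
step 1: r2 <- (min(r0, r1) + (9 + r0)) {0,1,2,3,4,5,6,7}
step 2: r2 <- ((r1 * r0) * 10)       {0,1,2,3,4,5,6,7}
step 3: r2 <- 2                      {0,1,2,3,4,5,6,7}
step 4: r2 <- tid                    {0,1,2,3,4,5,6,7}
step 5: r1 <- -2                     {0,1,2,3,4,5,6,7}
step 6: r2 <- 8                      {0,1,2,3,4,5,6,7}
step 7: r0 <- ((r0 + r0) % 5)        {0,1,2,3,4,5,6,7}
step 8: r1 <- (r1 * tid)             {0,1,2,3,4,5,6,7}
step 9: r1 <- tid                    {0,1,2,3,4,5,6,7}

Answer: 10 steps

r2: 8,8,8,8,8,8,8,8
r1: 0,1,2,3,4,5,6,7
r0: 3,3,3,3,3,3,3,3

steps = 10; useful = 80; efficiency = 80/80 = 1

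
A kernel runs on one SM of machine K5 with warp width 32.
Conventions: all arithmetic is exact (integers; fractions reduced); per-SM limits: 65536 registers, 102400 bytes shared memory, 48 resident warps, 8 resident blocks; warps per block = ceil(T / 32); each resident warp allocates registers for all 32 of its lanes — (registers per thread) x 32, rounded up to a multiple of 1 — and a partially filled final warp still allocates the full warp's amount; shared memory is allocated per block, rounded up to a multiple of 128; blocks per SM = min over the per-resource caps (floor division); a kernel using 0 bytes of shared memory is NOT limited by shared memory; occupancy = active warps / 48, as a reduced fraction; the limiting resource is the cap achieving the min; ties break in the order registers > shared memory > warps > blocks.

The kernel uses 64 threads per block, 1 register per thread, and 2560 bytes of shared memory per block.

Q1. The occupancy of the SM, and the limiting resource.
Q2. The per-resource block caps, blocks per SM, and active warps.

Answer: occupancy 1/3, limited by blocks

registers: 1024 blocks
shared memory: 40 blocks
warps: 24 blocks
blocks: 8 blocks

Answer: 8 blocks, 16 active warps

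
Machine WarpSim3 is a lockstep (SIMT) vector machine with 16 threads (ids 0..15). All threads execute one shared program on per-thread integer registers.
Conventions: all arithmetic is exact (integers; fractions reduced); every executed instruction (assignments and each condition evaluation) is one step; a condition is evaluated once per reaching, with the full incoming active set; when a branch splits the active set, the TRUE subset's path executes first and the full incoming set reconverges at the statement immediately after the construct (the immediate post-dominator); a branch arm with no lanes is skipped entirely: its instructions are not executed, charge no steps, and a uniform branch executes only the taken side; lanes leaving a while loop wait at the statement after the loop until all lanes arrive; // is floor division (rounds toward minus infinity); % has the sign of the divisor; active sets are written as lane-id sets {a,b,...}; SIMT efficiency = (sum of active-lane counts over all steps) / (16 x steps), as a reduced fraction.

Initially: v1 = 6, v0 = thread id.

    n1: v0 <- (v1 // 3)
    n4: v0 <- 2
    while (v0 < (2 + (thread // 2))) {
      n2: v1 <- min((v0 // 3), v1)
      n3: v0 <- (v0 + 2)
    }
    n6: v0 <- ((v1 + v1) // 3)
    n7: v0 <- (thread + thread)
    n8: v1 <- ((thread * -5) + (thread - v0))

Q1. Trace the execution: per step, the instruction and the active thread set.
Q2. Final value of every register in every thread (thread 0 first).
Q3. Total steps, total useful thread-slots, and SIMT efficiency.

step 0: v0 <- (v1 // 3)              {0,1,2,3,4,5,6,7,8,9,10,11,12,13,14,15}
step 1: v0 <- 2                      {0,1,2,3,4,5,6,7,8,9,10,11,12,13,14,15}
step 2: eval (v0 < (2 + (thread // 2))) {0,1,2,3,4,5,6,7,8,9,10,11,12,13,14,15}
step 3: v1 <- min((v0 // 3), v1)     {2,3,4,5,6,7,8,9,10,11,12,13,14,15}
step 4: v0 <- (v0 + 2)               {2,3,4,5,6,7,8,9,10,11,12,13,14,15}
step 5: eval (v0 < (2 + (thread // 2))) {2,3,4,5,6,7,8,9,10,11,12,13,14,15}
step 6: v1 <- min((v0 // 3), v1)     {6,7,8,9,10,11,12,13,14,15}
step 7: v0 <- (v0 + 2)               {6,7,8,9,10,11,12,13,14,15}
step 8: eval (v0 < (2 + (thread // 2))) {6,7,8,9,10,11,12,13,14,15}
step 9: v1 <- min((v0 // 3), v1)     {10,11,12,13,14,15}
step 10: v0 <- (v0 + 2)               {10,11,12,13,14,15}
step 11: eval (v0 < (2 + (thread // 2))) {10,11,12,13,14,15}
step 12: v1 <- min((v0 // 3), v1)     {14,15}
step 13: v0 <- (v0 + 2)               {14,15}
step 14: eval (v0 < (2 + (thread // 2))) {14,15}
step 15: v0 <- ((v1 + v1) // 3)       {0,1,2,3,4,5,6,7,8,9,10,11,12,13,14,15}
step 16: v0 <- (thread + thread)      {0,1,2,3,4,5,6,7,8,9,10,11,12,13,14,15}
step 17: v1 <- ((thread * -5) + (thread - v0)) {0,1,2,3,4,5,6,7,8,9,10,11,12,13,14,15}

Answer: 18 steps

v1: 0,-6,-12,-18,-24,-30,-36,-42,-48,-54,-60,-66,-72,-78,-84,-90
v0: 0,2,4,6,8,10,12,14,16,18,20,22,24,26,28,30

steps = 18; useful = 192; efficiency = 192/288 = 2/3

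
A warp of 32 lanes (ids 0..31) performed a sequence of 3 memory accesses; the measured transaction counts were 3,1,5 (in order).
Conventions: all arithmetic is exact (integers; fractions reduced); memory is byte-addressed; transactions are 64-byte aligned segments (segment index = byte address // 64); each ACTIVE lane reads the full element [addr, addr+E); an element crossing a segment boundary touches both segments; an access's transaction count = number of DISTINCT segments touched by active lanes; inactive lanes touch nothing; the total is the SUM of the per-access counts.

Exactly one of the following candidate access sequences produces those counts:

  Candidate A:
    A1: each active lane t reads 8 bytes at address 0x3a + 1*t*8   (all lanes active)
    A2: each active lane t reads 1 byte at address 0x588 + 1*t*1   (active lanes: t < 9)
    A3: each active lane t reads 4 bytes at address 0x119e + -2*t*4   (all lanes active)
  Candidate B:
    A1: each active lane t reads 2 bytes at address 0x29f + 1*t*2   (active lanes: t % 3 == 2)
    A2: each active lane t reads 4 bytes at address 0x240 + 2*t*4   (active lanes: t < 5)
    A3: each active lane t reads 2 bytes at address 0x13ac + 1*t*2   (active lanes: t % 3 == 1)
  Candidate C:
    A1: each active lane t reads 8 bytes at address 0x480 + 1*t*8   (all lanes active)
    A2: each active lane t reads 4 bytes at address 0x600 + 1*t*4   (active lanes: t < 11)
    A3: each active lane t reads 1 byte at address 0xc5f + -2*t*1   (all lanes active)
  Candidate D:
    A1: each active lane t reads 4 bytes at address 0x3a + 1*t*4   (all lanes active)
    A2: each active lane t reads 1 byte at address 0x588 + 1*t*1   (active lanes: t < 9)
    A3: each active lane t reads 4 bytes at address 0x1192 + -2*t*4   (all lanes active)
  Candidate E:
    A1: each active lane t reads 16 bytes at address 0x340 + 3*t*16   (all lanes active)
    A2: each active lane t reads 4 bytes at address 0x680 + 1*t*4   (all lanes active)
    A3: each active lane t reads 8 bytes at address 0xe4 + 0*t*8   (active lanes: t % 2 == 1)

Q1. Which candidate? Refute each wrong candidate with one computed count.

A: A1 gives 5 transactions, not 3
B: A1 gives 2 transactions, not 3
C: A1 gives 4 transactions, not 3
E: A1 gives 24 transactions, not 3
D: all counts match (3,1,5)

Answer: D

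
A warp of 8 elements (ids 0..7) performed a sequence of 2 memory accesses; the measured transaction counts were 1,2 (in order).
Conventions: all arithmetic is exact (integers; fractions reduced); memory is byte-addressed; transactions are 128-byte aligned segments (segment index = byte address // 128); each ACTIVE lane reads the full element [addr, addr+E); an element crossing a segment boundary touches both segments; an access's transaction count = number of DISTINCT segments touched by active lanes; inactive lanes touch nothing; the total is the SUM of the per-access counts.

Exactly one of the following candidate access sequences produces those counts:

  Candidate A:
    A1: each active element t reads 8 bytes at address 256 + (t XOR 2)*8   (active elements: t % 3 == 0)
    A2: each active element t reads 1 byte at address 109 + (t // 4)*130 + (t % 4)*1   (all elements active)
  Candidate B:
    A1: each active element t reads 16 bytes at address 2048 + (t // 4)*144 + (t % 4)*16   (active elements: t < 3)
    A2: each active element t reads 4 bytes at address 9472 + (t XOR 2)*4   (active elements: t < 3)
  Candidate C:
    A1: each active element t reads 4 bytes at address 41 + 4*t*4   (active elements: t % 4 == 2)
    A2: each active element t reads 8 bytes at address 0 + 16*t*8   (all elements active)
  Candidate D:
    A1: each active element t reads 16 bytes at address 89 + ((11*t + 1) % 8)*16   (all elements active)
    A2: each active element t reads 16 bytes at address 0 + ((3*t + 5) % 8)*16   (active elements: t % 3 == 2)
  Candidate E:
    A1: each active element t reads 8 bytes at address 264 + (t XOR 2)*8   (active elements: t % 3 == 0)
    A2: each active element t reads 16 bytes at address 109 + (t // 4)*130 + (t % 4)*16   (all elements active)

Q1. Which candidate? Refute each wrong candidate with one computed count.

B: A2 gives 1 transaction, not 2
C: A1 gives 2 transactions, not 1
D: A1 gives 2 transactions, not 1
E: A2 gives 3 transactions, not 2
A: all counts match (1,2)

Answer: A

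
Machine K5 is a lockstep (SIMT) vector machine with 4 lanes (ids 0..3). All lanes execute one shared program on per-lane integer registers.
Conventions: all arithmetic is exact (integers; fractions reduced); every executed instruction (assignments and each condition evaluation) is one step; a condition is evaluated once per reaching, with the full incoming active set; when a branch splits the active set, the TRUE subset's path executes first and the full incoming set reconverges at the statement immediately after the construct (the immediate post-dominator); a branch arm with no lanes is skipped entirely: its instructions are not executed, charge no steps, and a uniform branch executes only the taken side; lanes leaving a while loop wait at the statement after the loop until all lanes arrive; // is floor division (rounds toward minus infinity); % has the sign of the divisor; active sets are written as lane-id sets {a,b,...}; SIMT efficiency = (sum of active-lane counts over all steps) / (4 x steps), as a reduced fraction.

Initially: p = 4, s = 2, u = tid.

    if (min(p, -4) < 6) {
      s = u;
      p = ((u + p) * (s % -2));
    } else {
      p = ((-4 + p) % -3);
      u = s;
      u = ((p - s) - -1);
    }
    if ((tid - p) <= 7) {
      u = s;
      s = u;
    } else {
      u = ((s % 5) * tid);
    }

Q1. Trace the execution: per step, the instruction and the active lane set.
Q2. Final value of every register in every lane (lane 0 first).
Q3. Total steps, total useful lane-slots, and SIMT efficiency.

step 0: eval (min(p, -4) < 6)        {0,1,2,3}
step 1: s <- u                       {0,1,2,3}
step 2: p <- ((u + p) * (s % -2))    {0,1,2,3}
step 3: eval ((tid - p) <= 7)        {0,1,2,3}
step 4: u <- s                       {0,1,2}
step 5: s <- u                       {0,1,2}
step 6: u <- ((s % 5) * tid)         {3}

Answer: 7 steps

p: 0,-5,0,-7
s: 0,1,2,3
u: 0,1,2,9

steps = 7; useful = 23; efficiency = 23/28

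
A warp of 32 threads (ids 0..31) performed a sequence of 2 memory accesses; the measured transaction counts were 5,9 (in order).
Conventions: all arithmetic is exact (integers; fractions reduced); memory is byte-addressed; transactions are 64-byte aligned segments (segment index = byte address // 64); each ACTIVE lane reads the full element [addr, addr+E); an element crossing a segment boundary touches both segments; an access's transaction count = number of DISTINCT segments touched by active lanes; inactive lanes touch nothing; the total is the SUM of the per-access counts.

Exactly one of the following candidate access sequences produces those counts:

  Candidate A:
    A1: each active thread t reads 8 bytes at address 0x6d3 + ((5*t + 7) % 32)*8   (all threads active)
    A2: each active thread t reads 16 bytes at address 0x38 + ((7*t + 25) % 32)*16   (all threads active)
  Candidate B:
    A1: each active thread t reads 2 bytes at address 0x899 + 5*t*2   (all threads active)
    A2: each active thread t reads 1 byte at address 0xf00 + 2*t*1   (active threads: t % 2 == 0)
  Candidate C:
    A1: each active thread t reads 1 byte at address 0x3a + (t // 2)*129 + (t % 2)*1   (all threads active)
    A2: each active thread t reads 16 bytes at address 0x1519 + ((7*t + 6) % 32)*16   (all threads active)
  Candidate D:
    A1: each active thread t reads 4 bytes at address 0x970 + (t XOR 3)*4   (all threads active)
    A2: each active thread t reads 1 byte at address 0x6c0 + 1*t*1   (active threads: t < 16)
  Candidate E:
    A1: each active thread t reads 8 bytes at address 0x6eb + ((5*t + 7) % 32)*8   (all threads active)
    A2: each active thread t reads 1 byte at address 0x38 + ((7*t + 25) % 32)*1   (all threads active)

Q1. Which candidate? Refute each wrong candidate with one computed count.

B: A1 gives 6 transactions, not 5
C: A1 gives 17 transactions, not 5
D: A1 gives 3 transactions, not 5
E: A2 gives 2 transactions, not 9
A: all counts match (5,9)

Answer: A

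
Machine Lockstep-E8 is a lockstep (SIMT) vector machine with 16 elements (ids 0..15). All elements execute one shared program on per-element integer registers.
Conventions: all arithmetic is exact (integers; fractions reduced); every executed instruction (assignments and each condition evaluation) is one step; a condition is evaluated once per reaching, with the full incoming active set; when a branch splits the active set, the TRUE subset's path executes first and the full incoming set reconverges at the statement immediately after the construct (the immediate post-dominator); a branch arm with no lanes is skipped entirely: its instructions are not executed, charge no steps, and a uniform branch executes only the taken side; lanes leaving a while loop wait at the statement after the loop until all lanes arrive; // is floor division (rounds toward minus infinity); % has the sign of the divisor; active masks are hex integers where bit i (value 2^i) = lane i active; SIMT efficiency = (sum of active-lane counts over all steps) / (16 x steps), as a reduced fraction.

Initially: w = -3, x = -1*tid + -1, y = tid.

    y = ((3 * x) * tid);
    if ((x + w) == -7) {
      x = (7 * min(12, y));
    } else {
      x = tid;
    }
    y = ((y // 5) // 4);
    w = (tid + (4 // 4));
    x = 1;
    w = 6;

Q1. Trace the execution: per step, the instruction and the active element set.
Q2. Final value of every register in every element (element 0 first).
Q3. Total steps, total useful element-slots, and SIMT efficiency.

step 0: y <- ((3 * x) * tid)         0xffff
step 1: eval ((x + w) == -7)         0xffff
step 2: x <- (7 * min(12, y))        0x0008
step 3: x <- tid                     0xfff7
step 4: y <- ((y // 5) // 4)         0xffff
step 5: w <- (tid + (4 // 4))        0xffff
step 6: x <- 1                       0xffff
step 7: w <- 6                       0xffff

Answer: 8 steps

w: 6,6,6,6,6,6,6,6,6,6,6,6,6,6,6,6
x: 1,1,1,1,1,1,1,1,1,1,1,1,1,1,1,1
y: 0,-1,-1,-2,-3,-5,-7,-9,-11,-14,-17,-20,-24,-28,-32,-36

steps = 8; useful = 112; efficiency = 112/128 = 7/8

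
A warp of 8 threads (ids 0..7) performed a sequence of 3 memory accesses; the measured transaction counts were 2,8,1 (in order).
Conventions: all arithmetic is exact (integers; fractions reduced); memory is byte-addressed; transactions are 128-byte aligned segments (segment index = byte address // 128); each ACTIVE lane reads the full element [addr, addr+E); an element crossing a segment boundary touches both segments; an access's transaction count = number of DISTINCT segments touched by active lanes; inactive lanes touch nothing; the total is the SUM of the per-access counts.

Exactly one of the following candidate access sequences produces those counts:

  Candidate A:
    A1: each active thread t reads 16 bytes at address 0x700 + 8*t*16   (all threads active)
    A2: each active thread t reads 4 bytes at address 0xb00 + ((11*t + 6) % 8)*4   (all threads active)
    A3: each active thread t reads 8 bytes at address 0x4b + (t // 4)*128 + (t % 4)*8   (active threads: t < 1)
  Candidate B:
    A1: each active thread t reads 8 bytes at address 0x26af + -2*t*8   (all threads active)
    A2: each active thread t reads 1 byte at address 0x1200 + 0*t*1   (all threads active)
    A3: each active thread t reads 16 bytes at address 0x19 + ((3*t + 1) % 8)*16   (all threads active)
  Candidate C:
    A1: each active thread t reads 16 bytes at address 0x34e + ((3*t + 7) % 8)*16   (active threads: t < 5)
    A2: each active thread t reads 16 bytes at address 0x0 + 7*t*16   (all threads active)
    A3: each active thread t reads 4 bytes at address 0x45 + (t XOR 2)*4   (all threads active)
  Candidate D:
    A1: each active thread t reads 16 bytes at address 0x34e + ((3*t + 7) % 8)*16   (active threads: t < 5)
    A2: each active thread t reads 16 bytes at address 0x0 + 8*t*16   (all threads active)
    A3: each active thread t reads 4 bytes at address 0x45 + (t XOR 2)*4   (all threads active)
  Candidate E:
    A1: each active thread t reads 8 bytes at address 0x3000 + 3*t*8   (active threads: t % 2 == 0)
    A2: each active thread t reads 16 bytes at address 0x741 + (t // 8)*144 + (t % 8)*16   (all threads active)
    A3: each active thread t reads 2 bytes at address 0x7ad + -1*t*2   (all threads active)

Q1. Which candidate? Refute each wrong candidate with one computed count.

A: A1 gives 8 transactions, not 2
B: A2 gives 1 transaction, not 8
C: A2 gives 7 transactions, not 8
E: A2 gives 2 transactions, not 8
D: all counts match (2,8,1)

Answer: D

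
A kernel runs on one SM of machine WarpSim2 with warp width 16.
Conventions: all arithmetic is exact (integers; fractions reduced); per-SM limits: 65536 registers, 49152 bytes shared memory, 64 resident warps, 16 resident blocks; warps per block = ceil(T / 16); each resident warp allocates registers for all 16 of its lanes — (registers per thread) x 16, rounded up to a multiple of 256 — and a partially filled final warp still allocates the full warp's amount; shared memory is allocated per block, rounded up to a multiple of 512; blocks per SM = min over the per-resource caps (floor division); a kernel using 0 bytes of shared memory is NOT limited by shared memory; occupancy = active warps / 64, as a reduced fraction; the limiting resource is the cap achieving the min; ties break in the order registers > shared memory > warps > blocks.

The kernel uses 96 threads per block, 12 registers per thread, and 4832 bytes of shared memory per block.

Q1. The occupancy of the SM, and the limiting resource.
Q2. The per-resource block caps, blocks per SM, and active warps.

Answer: occupancy 27/32, limited by shared memory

registers: 42 blocks
shared memory: 9 blocks
warps: 10 blocks
blocks: 16 blocks

Answer: 9 blocks, 54 active warps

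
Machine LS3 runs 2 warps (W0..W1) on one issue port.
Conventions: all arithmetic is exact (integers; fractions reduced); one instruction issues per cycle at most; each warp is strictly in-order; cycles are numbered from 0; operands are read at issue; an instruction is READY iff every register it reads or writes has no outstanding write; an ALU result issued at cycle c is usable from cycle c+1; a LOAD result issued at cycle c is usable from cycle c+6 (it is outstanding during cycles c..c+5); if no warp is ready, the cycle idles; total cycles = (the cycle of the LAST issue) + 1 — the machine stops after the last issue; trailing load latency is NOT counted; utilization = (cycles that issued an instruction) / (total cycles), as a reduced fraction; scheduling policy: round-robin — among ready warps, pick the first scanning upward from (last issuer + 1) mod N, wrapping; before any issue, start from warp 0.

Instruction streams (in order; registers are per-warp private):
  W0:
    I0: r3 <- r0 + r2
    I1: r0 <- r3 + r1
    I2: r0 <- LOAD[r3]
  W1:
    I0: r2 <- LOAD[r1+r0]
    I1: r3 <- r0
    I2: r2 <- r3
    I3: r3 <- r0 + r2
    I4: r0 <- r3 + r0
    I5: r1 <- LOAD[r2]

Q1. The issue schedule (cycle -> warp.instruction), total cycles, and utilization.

cycle 0: W0.I0
cycle 1: W1.I0
cycle 2: W0.I1
cycle 3: W1.I1
cycle 4: W0.I2
cycle 5: idle
cycle 6: idle
cycle 7: W1.I2
cycle 8: W1.I3
cycle 9: W1.I4
cycle 10: W1.I5

Answer: 11 cycles, utilization 9/11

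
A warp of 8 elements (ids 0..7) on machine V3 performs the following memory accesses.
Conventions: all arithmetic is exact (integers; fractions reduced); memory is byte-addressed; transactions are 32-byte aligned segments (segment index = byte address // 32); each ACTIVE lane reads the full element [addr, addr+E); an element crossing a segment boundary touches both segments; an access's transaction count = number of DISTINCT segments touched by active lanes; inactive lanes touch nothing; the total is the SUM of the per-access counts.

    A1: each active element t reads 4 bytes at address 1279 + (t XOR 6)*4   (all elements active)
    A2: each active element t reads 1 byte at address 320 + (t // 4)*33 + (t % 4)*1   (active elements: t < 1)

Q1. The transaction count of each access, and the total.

A1: 2 transactions
A2: 1 transaction

Answer: 2,1; total 3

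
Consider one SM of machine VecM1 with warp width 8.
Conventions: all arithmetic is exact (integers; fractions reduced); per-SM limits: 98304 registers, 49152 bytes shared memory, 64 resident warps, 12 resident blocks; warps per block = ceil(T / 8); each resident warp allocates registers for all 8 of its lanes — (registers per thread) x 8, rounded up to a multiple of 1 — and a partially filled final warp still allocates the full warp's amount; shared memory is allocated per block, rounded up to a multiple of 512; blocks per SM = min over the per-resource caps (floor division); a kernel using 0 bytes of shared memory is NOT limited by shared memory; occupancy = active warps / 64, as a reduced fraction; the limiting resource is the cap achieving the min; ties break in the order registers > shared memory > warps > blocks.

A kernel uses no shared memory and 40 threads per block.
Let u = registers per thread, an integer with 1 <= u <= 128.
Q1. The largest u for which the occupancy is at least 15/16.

Answer: u = 128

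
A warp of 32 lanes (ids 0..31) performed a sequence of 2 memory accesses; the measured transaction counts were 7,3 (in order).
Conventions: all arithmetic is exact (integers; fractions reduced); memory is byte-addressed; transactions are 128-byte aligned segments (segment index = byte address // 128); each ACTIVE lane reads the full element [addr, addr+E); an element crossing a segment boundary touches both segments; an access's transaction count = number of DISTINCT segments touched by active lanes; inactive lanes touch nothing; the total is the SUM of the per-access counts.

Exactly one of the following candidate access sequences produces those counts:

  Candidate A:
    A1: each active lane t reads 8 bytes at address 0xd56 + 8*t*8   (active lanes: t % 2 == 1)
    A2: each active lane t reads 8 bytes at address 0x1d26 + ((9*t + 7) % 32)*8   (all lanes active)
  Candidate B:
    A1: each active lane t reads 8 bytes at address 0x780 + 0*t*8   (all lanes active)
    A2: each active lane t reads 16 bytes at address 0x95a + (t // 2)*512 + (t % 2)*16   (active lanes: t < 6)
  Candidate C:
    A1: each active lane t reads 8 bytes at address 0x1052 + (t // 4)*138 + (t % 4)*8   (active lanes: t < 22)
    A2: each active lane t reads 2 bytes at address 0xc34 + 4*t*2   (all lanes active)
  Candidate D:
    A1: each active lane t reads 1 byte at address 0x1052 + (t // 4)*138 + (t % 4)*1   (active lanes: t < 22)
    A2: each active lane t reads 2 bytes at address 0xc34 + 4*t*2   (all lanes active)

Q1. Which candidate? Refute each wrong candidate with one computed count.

A: A1 gives 16 transactions, not 7
B: A1 gives 1 transaction, not 7
D: A1 gives 6 transactions, not 7
C: all counts match (7,3)

Answer: C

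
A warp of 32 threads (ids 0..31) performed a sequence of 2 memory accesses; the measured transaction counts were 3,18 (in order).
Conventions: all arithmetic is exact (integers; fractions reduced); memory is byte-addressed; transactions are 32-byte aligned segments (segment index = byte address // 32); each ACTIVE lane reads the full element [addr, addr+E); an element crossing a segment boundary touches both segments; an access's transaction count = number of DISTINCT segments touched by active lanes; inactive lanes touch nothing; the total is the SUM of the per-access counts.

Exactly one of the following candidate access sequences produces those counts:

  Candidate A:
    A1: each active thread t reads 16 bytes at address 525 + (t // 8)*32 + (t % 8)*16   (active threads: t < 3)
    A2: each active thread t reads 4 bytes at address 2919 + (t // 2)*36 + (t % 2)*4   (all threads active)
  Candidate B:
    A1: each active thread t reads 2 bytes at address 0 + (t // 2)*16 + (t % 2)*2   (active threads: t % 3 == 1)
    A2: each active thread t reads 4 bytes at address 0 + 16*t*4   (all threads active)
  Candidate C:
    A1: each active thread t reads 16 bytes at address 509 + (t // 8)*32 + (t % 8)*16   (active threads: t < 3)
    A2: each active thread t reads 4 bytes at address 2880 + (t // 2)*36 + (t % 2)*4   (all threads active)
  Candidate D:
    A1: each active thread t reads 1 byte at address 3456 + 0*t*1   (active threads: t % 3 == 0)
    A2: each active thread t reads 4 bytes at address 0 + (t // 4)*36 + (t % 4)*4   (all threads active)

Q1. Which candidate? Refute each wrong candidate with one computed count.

A: A1 gives 2 transactions, not 3
B: A1 gives 8 transactions, not 3
D: A1 gives 1 transaction, not 3
C: all counts match (3,18)

Answer: C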